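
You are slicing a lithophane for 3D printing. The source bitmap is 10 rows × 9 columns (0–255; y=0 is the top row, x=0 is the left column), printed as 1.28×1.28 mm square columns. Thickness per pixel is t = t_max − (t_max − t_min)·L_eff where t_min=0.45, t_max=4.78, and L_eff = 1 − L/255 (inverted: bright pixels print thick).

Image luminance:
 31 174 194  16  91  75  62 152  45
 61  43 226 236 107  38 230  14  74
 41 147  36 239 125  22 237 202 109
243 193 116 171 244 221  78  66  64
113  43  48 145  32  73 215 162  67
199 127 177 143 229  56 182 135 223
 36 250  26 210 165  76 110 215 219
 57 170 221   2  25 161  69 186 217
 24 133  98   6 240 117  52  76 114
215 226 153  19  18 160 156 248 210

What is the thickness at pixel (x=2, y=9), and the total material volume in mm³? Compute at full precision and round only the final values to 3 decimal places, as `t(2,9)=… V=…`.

t(2,9)=3.048 V=385.514

span = t_max - t_min = 4.78 - 0.45 = 4.330
L(2,9) = 153, L_eff = 1 - 153/255 = 0.400000 (inverted)
t(2,9) = 4.78 - 4.330·0.400000 = 3.048
Σt over all 10·9 pixels = 1000021/4250 ≈ 235.2990588
V = pitch²·Σt = 1.28²·1000021/4250 = 385.514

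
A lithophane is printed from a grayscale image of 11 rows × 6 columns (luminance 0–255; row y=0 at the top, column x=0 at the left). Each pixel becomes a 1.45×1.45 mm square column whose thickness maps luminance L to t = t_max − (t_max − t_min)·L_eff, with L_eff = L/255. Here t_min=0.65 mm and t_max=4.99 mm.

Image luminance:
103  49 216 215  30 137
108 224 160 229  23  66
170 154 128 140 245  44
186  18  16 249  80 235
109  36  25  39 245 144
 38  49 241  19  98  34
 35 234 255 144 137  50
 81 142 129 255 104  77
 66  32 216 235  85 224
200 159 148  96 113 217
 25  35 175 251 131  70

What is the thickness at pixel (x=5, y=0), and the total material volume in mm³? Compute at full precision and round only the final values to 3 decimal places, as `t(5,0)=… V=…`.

span = t_max - t_min = 4.99 - 0.65 = 4.340
L(5,0) = 137, L_eff = 137/255 = 0.537255
t(5,0) = 4.99 - 4.340·0.537255 = 2.658
Σt over all 11·6 pixels = 1185647/6375 ≈ 185.9838431
V = pitch²·Σt = 1.45²·1185647/6375 = 391.031

t(5,0)=2.658 V=391.031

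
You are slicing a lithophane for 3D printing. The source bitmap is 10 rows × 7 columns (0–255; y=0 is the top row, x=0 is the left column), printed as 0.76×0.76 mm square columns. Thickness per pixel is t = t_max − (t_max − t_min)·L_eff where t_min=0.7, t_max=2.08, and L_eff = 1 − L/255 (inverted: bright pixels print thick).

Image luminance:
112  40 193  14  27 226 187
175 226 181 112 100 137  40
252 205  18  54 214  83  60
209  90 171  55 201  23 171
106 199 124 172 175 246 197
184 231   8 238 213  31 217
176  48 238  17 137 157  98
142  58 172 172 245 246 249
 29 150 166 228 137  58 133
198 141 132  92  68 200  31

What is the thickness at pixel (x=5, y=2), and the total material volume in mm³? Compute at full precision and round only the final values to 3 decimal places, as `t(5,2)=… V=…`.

t(5,2)=1.149 V=59.045

span = t_max - t_min = 2.08 - 0.7 = 1.380
L(5,2) = 83, L_eff = 1 - 83/255 = 0.674510 (inverted)
t(5,2) = 2.08 - 1.380·0.674510 = 1.149
Σt over all 10·7 pixels = 86891/850 ≈ 102.2247059
V = pitch²·Σt = 0.76²·86891/850 = 59.045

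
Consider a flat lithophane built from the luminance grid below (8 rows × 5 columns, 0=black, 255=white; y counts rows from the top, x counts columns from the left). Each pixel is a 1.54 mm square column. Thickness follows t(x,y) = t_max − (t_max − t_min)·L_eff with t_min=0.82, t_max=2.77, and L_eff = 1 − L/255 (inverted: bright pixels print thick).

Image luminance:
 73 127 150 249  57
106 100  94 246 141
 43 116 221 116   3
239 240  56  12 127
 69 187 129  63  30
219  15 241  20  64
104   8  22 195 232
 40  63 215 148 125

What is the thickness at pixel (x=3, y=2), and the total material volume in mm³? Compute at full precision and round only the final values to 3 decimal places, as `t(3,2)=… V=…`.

span = t_max - t_min = 2.77 - 0.82 = 1.950
L(3,2) = 116, L_eff = 1 - 116/255 = 0.545098 (inverted)
t(3,2) = 2.77 - 1.950·0.545098 = 1.707
Σt over all 8·5 pixels = 4677/68 ≈ 68.7794118
V = pitch²·Σt = 1.54²·4677/68 = 163.117

t(3,2)=1.707 V=163.117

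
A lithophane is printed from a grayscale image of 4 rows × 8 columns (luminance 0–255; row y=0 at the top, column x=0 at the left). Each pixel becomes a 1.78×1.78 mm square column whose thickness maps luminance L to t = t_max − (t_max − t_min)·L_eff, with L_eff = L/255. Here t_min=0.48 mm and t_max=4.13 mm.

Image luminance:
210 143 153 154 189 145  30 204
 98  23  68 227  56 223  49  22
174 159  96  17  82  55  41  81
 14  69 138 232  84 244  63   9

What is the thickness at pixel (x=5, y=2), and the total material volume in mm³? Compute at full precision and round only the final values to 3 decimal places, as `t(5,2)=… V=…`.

t(5,2)=3.343 V=257.647

span = t_max - t_min = 4.13 - 0.48 = 3.650
L(5,2) = 55, L_eff = 55/255 = 0.215686
t(5,2) = 4.13 - 3.650·0.215686 = 3.343
Σt over all 4·8 pixels = 6912/85 ≈ 81.3176471
V = pitch²·Σt = 1.78²·6912/85 = 257.647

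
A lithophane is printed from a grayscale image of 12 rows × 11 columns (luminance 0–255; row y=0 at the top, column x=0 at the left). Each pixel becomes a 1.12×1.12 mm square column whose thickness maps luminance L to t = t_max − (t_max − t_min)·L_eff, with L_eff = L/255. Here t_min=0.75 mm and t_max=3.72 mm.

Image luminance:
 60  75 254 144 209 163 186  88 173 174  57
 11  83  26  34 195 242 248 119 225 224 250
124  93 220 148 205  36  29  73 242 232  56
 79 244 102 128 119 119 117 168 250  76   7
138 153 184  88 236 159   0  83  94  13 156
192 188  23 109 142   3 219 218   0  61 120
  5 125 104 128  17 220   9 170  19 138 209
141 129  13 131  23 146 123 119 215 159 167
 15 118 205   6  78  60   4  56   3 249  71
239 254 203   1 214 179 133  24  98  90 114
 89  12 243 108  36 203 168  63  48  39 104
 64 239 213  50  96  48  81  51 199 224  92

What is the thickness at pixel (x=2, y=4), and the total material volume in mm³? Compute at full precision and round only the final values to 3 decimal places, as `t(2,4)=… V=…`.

span = t_max - t_min = 3.72 - 0.75 = 2.970
L(2,4) = 184, L_eff = 184/255 = 0.721569
t(2,4) = 3.72 - 2.970·0.721569 = 1.577
Σt over all 12·11 pixels = 129096/425 ≈ 303.7552941
V = pitch²·Σt = 1.12²·129096/425 = 381.031

t(2,4)=1.577 V=381.031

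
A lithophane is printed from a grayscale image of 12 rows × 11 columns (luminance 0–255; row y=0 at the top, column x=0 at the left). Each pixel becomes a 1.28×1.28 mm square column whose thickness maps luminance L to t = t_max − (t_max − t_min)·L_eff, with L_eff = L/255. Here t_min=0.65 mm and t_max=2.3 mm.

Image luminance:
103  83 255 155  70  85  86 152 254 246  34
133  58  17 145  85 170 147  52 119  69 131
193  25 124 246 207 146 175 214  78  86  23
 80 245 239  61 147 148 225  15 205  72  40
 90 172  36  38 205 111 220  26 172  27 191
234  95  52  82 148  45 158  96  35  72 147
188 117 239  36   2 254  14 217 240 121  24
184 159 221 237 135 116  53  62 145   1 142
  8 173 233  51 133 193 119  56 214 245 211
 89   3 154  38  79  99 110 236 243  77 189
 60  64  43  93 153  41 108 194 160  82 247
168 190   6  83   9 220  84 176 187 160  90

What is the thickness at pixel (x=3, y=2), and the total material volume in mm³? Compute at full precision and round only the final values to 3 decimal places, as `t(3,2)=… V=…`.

span = t_max - t_min = 2.3 - 0.65 = 1.650
L(3,2) = 246, L_eff = 246/255 = 0.964706
t(3,2) = 2.3 - 1.650·0.964706 = 0.708
Σt over all 12·11 pixels = 333817/1700 ≈ 196.3629412
V = pitch²·Σt = 1.28²·333817/1700 = 321.721

t(3,2)=0.708 V=321.721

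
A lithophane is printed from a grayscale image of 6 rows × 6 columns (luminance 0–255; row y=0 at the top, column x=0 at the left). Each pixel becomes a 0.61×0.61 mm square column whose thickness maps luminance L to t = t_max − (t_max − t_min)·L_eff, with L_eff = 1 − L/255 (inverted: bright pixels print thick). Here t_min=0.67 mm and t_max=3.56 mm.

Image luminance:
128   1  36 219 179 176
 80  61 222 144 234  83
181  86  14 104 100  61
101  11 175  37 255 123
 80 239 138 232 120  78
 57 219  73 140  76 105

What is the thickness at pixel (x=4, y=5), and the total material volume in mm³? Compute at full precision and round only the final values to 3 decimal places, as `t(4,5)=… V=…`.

span = t_max - t_min = 3.56 - 0.67 = 2.890
L(4,5) = 76, L_eff = 1 - 76/255 = 0.701961 (inverted)
t(4,5) = 3.56 - 2.890·0.701961 = 1.531
Σt over all 6·6 pixels = 73.624
V = pitch²·Σt = 0.61²·73.624 = 27.395

t(4,5)=1.531 V=27.395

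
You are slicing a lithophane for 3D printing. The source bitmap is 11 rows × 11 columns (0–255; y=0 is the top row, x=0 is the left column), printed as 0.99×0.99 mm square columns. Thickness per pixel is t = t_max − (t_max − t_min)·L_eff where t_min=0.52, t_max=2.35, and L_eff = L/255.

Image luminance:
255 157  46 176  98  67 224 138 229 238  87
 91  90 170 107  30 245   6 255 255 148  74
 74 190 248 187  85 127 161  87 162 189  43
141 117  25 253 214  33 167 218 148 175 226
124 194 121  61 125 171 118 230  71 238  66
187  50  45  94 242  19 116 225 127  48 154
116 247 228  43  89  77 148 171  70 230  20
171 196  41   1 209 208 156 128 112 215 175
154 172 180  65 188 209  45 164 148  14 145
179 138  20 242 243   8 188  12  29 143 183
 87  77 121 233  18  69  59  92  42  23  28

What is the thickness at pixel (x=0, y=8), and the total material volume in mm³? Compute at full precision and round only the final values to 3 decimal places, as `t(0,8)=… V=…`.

span = t_max - t_min = 2.35 - 0.52 = 1.830
L(0,8) = 154, L_eff = 154/255 = 0.603922
t(0,8) = 2.35 - 1.830·0.603922 = 1.245
Σt over all 11·11 pixels = 359466/2125 ≈ 169.1604706
V = pitch²·Σt = 0.99²·359466/2125 = 165.794

t(0,8)=1.245 V=165.794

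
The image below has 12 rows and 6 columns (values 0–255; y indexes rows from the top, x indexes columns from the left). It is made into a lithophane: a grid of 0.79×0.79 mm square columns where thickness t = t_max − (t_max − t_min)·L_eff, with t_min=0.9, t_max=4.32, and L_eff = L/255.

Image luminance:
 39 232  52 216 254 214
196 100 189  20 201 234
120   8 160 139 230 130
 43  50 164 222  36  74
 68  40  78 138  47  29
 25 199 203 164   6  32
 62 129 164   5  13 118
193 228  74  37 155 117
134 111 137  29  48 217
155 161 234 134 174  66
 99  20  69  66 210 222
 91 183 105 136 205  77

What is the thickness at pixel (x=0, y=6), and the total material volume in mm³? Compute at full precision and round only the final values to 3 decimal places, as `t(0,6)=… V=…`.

span = t_max - t_min = 4.32 - 0.9 = 3.420
L(0,6) = 62, L_eff = 62/255 = 0.243137
t(0,6) = 4.32 - 3.420·0.243137 = 3.488
Σt over all 12·6 pixels = 82431/425 ≈ 193.9552941
V = pitch²·Σt = 0.79²·82431/425 = 121.047

t(0,6)=3.488 V=121.047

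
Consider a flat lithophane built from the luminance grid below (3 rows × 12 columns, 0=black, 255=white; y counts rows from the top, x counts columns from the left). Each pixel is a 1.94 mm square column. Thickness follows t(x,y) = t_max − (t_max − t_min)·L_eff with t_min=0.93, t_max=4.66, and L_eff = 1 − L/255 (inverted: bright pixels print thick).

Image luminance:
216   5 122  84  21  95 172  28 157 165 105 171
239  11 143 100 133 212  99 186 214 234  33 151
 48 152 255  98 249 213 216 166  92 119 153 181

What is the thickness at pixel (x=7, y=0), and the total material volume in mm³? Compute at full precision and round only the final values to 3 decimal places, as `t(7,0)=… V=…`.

t(7,0)=1.340 V=403.357

span = t_max - t_min = 4.66 - 0.93 = 3.730
L(7,0) = 28, L_eff = 1 - 28/255 = 0.890196 (inverted)
t(7,0) = 4.66 - 3.730·0.890196 = 1.340
Σt over all 3·12 pixels = 1366457/12750 ≈ 107.1730980
V = pitch²·Σt = 1.94²·1366457/12750 = 403.357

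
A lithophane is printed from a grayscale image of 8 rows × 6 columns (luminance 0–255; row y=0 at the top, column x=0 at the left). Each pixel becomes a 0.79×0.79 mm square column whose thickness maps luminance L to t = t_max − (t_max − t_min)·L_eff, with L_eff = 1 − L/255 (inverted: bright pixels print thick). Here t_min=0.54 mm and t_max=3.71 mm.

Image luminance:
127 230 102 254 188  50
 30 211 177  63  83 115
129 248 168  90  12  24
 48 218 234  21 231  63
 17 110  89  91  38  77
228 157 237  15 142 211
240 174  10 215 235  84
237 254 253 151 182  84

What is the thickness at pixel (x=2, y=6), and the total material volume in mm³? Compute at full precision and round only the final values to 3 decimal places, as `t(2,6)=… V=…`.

span = t_max - t_min = 3.71 - 0.54 = 3.170
L(2,6) = 10, L_eff = 1 - 10/255 = 0.960784 (inverted)
t(2,6) = 3.71 - 3.170·0.960784 = 0.664
Σt over all 8·6 pixels = 162827/1500 ≈ 108.5513333
V = pitch²·Σt = 0.79²·162827/1500 = 67.747

t(2,6)=0.664 V=67.747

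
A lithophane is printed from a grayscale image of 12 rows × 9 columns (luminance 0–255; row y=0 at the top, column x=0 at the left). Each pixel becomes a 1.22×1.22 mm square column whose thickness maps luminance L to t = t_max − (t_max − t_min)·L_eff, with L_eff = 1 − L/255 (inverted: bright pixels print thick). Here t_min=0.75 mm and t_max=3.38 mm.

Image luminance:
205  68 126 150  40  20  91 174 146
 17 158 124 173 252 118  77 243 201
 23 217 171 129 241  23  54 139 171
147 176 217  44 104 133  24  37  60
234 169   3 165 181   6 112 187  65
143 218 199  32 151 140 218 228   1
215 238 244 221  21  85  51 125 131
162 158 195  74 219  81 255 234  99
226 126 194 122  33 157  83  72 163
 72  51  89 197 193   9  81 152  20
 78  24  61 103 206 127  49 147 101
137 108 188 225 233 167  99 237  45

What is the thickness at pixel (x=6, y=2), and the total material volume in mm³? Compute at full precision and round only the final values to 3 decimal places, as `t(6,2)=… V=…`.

span = t_max - t_min = 3.38 - 0.75 = 2.630
L(6,2) = 54, L_eff = 1 - 54/255 = 0.788235 (inverted)
t(6,2) = 3.38 - 2.630·0.788235 = 1.307
Σt over all 12·9 pixels = 1445291/6375 ≈ 226.7123137
V = pitch²·Σt = 1.22²·1445291/6375 = 337.439

t(6,2)=1.307 V=337.439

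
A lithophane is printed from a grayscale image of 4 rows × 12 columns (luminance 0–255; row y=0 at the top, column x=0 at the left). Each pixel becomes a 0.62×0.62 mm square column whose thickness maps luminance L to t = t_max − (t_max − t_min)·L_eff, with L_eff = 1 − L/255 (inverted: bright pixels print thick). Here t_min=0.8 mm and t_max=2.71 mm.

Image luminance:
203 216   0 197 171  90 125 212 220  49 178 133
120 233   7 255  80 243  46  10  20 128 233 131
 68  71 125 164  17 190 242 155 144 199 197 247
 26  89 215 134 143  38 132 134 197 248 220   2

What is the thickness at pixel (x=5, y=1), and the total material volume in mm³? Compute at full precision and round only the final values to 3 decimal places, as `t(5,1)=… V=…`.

t(5,1)=2.620 V=34.043

span = t_max - t_min = 2.71 - 0.8 = 1.910
L(5,1) = 243, L_eff = 1 - 243/255 = 0.047059 (inverted)
t(5,1) = 2.71 - 1.910·0.047059 = 2.620
Σt over all 4·12 pixels = 2258327/25500 ≈ 88.5618431
V = pitch²·Σt = 0.62²·2258327/25500 = 34.043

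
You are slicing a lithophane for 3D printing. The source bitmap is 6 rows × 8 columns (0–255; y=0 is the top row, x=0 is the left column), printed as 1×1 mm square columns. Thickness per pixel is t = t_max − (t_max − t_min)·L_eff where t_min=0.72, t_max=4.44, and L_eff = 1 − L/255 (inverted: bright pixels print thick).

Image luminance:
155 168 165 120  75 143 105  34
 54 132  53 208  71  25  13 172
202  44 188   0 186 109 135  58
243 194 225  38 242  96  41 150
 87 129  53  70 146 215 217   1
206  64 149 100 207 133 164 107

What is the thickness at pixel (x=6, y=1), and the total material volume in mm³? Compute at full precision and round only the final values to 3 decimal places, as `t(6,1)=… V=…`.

span = t_max - t_min = 4.44 - 0.72 = 3.720
L(6,1) = 13, L_eff = 1 - 13/255 = 0.949020 (inverted)
t(6,1) = 4.44 - 3.720·0.949020 = 0.910
Σt over all 6·8 pixels = 256092/2125 ≈ 120.5138824
V = pitch²·Σt = 1²·256092/2125 = 120.514

t(6,1)=0.910 V=120.514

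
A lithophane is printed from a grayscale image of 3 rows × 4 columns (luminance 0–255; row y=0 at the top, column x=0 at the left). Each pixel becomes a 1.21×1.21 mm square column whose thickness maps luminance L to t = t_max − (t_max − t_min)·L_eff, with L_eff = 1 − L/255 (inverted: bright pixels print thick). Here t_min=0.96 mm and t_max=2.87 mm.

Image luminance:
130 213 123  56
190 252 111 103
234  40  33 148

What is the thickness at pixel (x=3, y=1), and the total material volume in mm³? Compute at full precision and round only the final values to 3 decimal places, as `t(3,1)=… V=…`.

span = t_max - t_min = 2.87 - 0.96 = 1.910
L(3,1) = 103, L_eff = 1 - 103/255 = 0.596078 (inverted)
t(3,1) = 2.87 - 1.910·0.596078 = 1.731
Σt over all 3·4 pixels = 605663/25500 ≈ 23.7514902
V = pitch²·Σt = 1.21²·605663/25500 = 34.775

t(3,1)=1.731 V=34.775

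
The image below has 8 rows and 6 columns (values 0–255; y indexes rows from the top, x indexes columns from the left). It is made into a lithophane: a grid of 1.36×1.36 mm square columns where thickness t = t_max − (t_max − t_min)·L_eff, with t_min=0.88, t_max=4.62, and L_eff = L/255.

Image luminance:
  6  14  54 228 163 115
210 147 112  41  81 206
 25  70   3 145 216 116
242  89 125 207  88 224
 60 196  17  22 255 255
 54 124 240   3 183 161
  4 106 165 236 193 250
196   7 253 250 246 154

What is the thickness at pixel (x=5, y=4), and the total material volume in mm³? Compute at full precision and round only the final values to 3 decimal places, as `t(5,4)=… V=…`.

span = t_max - t_min = 4.62 - 0.88 = 3.740
L(5,4) = 255, L_eff = 255/255 = 1.000000
t(5,4) = 4.62 - 3.740·1.000000 = 0.880
Σt over all 8·6 pixels = 94193/750 ≈ 125.5906667
V = pitch²·Σt = 1.36²·94193/750 = 232.292

t(5,4)=0.880 V=232.292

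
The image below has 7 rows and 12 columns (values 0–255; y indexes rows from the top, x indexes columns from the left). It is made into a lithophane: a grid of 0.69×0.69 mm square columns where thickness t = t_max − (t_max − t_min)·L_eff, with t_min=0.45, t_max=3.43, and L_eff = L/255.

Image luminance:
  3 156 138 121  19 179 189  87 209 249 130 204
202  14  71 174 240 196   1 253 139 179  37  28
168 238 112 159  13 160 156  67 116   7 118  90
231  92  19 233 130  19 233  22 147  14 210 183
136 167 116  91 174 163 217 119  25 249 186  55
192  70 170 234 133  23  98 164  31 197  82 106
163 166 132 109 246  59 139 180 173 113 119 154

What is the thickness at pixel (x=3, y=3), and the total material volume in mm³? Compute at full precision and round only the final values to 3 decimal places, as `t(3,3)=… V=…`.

t(3,3)=0.707 V=75.382

span = t_max - t_min = 3.43 - 0.45 = 2.980
L(3,3) = 233, L_eff = 233/255 = 0.913725
t(3,3) = 3.43 - 2.980·0.913725 = 0.707
Σt over all 7·12 pixels = 336456/2125 ≈ 158.3322353
V = pitch²·Σt = 0.69²·336456/2125 = 75.382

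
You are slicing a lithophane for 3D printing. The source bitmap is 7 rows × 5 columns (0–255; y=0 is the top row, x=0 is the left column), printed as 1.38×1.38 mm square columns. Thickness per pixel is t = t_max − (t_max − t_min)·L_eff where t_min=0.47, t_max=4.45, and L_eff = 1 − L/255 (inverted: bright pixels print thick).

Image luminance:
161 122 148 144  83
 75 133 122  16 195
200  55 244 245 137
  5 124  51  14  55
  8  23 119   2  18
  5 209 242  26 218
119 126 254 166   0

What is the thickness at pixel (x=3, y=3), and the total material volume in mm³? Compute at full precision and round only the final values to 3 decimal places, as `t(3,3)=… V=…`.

span = t_max - t_min = 4.45 - 0.47 = 3.980
L(3,3) = 14, L_eff = 1 - 14/255 = 0.945098 (inverted)
t(3,3) = 4.45 - 3.980·0.945098 = 0.689
Σt over all 7·5 pixels = 652449/8500 ≈ 76.7587059
V = pitch²·Σt = 1.38²·652449/8500 = 146.179

t(3,3)=0.689 V=146.179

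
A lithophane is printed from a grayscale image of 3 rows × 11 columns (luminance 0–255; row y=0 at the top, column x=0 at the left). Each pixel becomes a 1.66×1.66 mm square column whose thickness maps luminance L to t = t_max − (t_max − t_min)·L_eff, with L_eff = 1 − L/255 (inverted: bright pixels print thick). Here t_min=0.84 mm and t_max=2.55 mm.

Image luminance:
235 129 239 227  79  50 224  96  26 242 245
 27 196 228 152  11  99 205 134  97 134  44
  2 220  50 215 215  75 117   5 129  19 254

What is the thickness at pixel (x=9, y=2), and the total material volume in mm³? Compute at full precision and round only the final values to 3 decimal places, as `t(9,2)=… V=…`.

span = t_max - t_min = 2.55 - 0.84 = 1.710
L(9,2) = 19, L_eff = 1 - 19/255 = 0.925490 (inverted)
t(9,2) = 2.55 - 1.710·0.925490 = 0.967
Σt over all 3·11 pixels = 57.36
V = pitch²·Σt = 1.66²·57.36 = 158.061

t(9,2)=0.967 V=158.061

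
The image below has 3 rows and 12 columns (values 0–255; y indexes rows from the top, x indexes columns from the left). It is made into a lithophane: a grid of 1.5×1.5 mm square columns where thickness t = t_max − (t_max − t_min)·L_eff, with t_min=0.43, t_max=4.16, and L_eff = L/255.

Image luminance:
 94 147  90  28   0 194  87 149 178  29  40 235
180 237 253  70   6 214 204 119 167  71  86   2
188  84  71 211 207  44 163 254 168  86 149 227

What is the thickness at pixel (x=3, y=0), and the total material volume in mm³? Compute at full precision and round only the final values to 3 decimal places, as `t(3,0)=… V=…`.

span = t_max - t_min = 4.16 - 0.43 = 3.730
L(3,0) = 28, L_eff = 28/255 = 0.109804
t(3,0) = 4.16 - 3.730·0.109804 = 3.750
Σt over all 3·12 pixels = 513461/6375 ≈ 80.5429020
V = pitch²·Σt = 1.5²·513461/6375 = 181.222

t(3,0)=3.750 V=181.222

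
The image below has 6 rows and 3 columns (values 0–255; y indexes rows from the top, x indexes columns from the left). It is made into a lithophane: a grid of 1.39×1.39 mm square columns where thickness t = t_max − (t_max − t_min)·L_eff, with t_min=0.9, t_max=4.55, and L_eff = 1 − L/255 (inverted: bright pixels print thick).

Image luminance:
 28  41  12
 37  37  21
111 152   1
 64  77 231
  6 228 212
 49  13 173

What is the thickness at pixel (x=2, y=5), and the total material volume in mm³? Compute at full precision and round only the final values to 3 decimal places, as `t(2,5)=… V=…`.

span = t_max - t_min = 4.55 - 0.9 = 3.650
L(2,5) = 173, L_eff = 1 - 173/255 = 0.321569 (inverted)
t(2,5) = 4.55 - 3.650·0.321569 = 3.376
Σt over all 6·3 pixels = 191609/5100 ≈ 37.5703922
V = pitch²·Σt = 1.39²·191609/5100 = 72.590

t(2,5)=3.376 V=72.590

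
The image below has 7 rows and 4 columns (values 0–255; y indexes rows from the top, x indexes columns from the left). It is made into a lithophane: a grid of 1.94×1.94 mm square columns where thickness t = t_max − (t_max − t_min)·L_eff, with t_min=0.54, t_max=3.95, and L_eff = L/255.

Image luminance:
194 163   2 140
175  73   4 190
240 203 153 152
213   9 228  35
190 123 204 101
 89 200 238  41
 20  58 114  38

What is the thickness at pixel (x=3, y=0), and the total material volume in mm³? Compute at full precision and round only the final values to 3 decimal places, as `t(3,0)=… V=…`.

t(3,0)=2.078 V=235.573

span = t_max - t_min = 3.95 - 0.54 = 3.410
L(3,0) = 140, L_eff = 140/255 = 0.549020
t(3,0) = 3.95 - 3.410·0.549020 = 2.078
Σt over all 7·4 pixels = 159611/2550 ≈ 62.5925490
V = pitch²·Σt = 1.94²·159611/2550 = 235.573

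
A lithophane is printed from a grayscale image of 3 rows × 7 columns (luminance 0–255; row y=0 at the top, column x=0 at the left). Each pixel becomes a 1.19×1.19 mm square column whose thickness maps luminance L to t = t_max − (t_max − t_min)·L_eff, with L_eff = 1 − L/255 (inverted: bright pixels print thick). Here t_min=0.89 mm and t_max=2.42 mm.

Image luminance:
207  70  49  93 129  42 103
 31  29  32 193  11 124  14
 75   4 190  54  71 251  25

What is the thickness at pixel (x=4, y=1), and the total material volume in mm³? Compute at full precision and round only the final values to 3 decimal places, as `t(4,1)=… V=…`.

t(4,1)=0.956 V=41.735

span = t_max - t_min = 2.42 - 0.89 = 1.530
L(4,1) = 11, L_eff = 1 - 11/255 = 0.956863 (inverted)
t(4,1) = 2.42 - 1.530·0.956863 = 0.956
Σt over all 3·7 pixels = 29.472
V = pitch²·Σt = 1.19²·29.472 = 41.735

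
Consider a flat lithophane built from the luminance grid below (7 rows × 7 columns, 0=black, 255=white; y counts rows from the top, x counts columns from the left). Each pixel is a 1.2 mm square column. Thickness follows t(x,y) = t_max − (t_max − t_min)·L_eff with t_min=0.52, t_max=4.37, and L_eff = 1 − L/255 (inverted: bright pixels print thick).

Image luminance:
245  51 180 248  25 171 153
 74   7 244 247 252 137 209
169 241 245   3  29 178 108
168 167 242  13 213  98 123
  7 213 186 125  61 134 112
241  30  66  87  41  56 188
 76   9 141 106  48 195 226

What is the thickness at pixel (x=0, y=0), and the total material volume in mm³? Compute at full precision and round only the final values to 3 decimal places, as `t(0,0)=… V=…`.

t(0,0)=4.219 V=179.922

span = t_max - t_min = 4.37 - 0.52 = 3.850
L(0,0) = 245, L_eff = 1 - 245/255 = 0.039216 (inverted)
t(0,0) = 4.37 - 3.850·0.039216 = 4.219
Σt over all 7·7 pixels = 53102/425 ≈ 124.9458824
V = pitch²·Σt = 1.2²·53102/425 = 179.922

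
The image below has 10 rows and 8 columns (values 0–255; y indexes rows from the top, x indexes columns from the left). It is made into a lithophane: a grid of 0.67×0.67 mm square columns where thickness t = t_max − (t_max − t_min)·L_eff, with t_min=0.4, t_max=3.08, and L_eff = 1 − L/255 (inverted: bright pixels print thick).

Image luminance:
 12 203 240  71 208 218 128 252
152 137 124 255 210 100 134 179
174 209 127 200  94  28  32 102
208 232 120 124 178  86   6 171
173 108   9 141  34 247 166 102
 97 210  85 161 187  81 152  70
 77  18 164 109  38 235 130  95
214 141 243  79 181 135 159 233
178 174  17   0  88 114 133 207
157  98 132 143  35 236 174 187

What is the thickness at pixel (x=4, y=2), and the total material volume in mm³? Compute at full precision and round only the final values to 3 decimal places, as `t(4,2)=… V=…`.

t(4,2)=1.388 V=66.549

span = t_max - t_min = 3.08 - 0.4 = 2.680
L(4,2) = 94, L_eff = 1 - 94/255 = 0.631373 (inverted)
t(4,2) = 3.08 - 2.680·0.631373 = 1.388
Σt over all 10·8 pixels = 315029/2125 ≈ 148.2489412
V = pitch²·Σt = 0.67²·315029/2125 = 66.549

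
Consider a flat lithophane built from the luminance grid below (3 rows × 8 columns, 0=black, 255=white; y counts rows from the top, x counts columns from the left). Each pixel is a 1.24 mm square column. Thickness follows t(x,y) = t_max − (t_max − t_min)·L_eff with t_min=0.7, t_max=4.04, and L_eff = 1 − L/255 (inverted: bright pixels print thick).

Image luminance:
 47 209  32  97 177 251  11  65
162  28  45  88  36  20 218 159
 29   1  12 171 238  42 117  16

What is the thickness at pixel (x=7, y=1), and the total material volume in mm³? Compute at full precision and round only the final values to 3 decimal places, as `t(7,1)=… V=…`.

t(7,1)=2.783 V=71.569

span = t_max - t_min = 4.04 - 0.7 = 3.340
L(7,1) = 159, L_eff = 1 - 159/255 = 0.376471 (inverted)
t(7,1) = 4.04 - 3.340·0.376471 = 2.783
Σt over all 3·8 pixels = 197819/4250 ≈ 46.5456471
V = pitch²·Σt = 1.24²·197819/4250 = 71.569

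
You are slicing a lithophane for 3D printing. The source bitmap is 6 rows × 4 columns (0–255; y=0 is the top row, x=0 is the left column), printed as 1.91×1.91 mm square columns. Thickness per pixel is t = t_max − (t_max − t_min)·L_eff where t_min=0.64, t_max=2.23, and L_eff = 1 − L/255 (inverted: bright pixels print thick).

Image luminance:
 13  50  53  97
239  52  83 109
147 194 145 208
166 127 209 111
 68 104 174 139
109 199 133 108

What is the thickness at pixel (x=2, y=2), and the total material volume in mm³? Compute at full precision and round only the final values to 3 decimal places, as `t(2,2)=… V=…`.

t(2,2)=1.544 V=125.117

span = t_max - t_min = 2.23 - 0.64 = 1.590
L(2,2) = 145, L_eff = 1 - 145/255 = 0.431373 (inverted)
t(2,2) = 2.23 - 1.590·0.431373 = 1.544
Σt over all 6·4 pixels = 291521/8500 ≈ 34.2965882
V = pitch²·Σt = 1.91²·291521/8500 = 125.117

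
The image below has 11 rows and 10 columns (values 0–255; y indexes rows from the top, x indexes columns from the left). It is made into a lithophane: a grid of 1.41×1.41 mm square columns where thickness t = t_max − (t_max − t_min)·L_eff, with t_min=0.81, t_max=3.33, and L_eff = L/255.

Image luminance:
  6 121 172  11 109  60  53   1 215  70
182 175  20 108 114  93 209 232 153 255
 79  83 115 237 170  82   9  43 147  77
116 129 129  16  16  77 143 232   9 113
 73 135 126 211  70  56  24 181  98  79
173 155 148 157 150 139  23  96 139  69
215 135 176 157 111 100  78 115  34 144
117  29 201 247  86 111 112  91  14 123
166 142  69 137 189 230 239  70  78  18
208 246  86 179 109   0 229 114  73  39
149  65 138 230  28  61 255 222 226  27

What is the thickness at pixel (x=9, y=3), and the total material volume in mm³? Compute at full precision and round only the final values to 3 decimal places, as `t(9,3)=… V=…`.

span = t_max - t_min = 3.33 - 0.81 = 2.520
L(9,3) = 113, L_eff = 113/255 = 0.443137
t(9,3) = 3.33 - 2.520·0.443137 = 2.213
Σt over all 11·10 pixels = 1006533/4250 ≈ 236.8312941
V = pitch²·Σt = 1.41²·1006533/4250 = 470.844

t(9,3)=2.213 V=470.844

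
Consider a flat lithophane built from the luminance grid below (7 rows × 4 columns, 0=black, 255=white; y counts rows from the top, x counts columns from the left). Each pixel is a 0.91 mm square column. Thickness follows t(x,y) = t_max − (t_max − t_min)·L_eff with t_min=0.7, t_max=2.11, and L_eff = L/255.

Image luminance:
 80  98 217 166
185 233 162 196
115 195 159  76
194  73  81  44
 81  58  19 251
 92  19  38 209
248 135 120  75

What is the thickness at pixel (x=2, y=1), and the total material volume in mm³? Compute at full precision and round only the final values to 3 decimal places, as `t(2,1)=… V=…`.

span = t_max - t_min = 2.11 - 0.7 = 1.410
L(2,1) = 162, L_eff = 162/255 = 0.635294
t(2,1) = 2.11 - 1.410·0.635294 = 1.214
Σt over all 7·4 pixels = 332087/8500 ≈ 39.0690588
V = pitch²·Σt = 0.91²·332087/8500 = 32.353

t(2,1)=1.214 V=32.353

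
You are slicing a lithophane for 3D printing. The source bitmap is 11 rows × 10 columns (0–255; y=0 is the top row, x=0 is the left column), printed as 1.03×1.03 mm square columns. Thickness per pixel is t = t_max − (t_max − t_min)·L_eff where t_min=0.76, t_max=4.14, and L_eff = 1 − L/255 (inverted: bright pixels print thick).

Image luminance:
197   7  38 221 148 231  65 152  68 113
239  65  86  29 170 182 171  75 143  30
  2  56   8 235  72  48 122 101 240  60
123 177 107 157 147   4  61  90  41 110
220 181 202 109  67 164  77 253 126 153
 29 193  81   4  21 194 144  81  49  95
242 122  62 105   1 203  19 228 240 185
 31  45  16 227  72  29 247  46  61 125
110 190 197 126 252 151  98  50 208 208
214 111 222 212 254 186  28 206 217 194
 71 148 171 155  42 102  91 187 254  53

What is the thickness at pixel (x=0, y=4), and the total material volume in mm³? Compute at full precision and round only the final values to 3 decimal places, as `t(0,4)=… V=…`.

span = t_max - t_min = 4.14 - 0.76 = 3.380
L(0,4) = 220, L_eff = 1 - 220/255 = 0.137255 (inverted)
t(0,4) = 4.14 - 3.380·0.137255 = 3.676
Σt over all 11·10 pixels = 567702/2125 ≈ 267.1538824
V = pitch²·Σt = 1.03²·567702/2125 = 283.424

t(0,4)=3.676 V=283.424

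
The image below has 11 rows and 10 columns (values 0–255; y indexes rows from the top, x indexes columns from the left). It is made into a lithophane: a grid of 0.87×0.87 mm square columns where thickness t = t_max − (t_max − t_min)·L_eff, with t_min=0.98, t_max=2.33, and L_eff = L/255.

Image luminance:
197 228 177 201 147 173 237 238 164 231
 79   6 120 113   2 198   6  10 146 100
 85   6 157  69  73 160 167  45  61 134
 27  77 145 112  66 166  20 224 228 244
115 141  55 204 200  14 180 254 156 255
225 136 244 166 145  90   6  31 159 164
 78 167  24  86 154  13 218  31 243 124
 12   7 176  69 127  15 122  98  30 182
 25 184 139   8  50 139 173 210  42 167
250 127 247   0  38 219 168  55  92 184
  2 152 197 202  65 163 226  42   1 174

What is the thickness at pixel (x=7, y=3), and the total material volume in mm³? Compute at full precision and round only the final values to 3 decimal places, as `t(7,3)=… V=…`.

span = t_max - t_min = 2.33 - 0.98 = 1.350
L(7,3) = 224, L_eff = 224/255 = 0.878431
t(7,3) = 2.33 - 1.350·0.878431 = 1.144
Σt over all 11·10 pixels = 156223/850 ≈ 183.7917647
V = pitch²·Σt = 0.87²·156223/850 = 139.112

t(7,3)=1.144 V=139.112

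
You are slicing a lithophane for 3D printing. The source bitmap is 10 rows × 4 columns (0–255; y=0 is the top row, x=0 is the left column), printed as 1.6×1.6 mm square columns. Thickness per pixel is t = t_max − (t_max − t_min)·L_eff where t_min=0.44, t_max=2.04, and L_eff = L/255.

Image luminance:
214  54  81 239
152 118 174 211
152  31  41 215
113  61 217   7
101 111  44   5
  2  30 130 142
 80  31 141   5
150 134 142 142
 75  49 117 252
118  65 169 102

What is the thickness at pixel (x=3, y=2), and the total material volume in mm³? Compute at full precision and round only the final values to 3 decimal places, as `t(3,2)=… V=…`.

t(3,2)=0.691 V=137.947

span = t_max - t_min = 2.04 - 0.44 = 1.600
L(3,2) = 215, L_eff = 215/255 = 0.843137
t(3,2) = 2.04 - 1.600·0.843137 = 0.691
Σt over all 10·4 pixels = 68704/1275 ≈ 53.8854902
V = pitch²·Σt = 1.6²·68704/1275 = 137.947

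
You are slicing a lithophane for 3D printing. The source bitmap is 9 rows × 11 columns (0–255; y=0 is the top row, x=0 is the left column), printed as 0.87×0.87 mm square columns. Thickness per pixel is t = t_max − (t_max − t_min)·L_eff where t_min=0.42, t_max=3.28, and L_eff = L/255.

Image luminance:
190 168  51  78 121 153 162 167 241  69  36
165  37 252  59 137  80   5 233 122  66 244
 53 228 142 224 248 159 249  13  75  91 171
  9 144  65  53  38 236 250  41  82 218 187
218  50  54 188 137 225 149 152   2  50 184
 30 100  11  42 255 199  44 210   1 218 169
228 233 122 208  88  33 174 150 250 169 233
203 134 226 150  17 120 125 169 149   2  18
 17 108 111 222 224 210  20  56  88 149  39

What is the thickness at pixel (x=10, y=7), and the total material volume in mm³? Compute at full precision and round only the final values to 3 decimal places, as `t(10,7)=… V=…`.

span = t_max - t_min = 3.28 - 0.42 = 2.860
L(10,7) = 18, L_eff = 18/255 = 0.070588
t(10,7) = 3.28 - 2.860·0.070588 = 3.078
Σt over all 9·11 pixels = 152603/850 ≈ 179.5329412
V = pitch²·Σt = 0.87²·152603/850 = 135.888

t(10,7)=3.078 V=135.888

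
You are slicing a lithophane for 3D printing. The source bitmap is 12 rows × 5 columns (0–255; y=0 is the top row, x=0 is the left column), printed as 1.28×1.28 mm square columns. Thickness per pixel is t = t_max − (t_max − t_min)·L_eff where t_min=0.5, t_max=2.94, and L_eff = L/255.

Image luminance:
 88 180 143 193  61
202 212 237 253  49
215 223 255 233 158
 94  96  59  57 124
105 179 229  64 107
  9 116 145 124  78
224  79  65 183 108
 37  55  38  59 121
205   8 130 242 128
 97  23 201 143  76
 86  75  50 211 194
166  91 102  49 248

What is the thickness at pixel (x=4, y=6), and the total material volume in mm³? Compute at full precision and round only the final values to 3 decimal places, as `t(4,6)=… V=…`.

span = t_max - t_min = 2.94 - 0.5 = 2.440
L(4,6) = 108, L_eff = 108/255 = 0.423529
t(4,6) = 2.94 - 2.440·0.423529 = 1.907
Σt over all 12·5 pixels = 216616/2125 ≈ 101.9369412
V = pitch²·Σt = 1.28²·216616/2125 = 167.013

t(4,6)=1.907 V=167.013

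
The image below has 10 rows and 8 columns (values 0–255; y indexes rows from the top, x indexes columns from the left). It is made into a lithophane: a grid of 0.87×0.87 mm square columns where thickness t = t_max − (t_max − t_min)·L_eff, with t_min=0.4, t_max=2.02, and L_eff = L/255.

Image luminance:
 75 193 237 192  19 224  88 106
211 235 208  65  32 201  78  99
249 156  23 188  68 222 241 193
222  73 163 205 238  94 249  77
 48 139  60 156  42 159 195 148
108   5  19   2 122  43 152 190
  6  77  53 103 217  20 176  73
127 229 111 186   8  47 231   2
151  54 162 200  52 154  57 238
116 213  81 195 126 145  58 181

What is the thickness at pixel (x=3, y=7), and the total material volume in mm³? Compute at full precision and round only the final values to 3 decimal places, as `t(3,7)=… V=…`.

t(3,7)=0.838 V=72.494

span = t_max - t_min = 2.02 - 0.4 = 1.620
L(3,7) = 186, L_eff = 186/255 = 0.729412
t(3,7) = 2.02 - 1.620·0.729412 = 0.838
Σt over all 10·8 pixels = 407053/4250 ≈ 95.7771765
V = pitch²·Σt = 0.87²·407053/4250 = 72.494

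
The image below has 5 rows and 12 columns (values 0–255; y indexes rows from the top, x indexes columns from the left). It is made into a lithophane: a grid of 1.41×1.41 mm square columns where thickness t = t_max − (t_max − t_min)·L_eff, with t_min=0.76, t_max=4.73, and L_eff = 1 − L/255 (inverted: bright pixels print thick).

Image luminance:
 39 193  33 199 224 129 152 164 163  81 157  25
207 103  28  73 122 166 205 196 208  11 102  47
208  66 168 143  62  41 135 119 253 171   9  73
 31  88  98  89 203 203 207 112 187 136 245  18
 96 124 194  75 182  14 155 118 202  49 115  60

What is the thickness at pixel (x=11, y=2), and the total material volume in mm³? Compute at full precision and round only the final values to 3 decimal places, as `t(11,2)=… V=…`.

span = t_max - t_min = 4.73 - 0.76 = 3.970
L(11,2) = 73, L_eff = 1 - 73/255 = 0.713725 (inverted)
t(11,2) = 4.73 - 3.970·0.713725 = 1.897
Σt over all 5·12 pixels = 344231/2125 ≈ 161.9910588
V = pitch²·Σt = 1.41²·344231/2125 = 322.054

t(11,2)=1.897 V=322.054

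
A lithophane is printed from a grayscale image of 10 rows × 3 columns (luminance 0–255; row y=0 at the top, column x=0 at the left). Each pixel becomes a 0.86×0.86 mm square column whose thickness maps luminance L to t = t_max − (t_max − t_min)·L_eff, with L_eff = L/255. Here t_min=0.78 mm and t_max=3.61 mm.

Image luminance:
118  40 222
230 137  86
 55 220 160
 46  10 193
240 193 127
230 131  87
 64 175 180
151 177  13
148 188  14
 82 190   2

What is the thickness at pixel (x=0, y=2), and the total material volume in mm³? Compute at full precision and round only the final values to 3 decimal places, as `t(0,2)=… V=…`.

t(0,2)=3.000 V=48.013

span = t_max - t_min = 3.61 - 0.78 = 2.830
L(0,2) = 55, L_eff = 55/255 = 0.215686
t(0,2) = 3.61 - 2.830·0.215686 = 3.000
Σt over all 10·3 pixels = 551801/8500 ≈ 64.9177647
V = pitch²·Σt = 0.86²·551801/8500 = 48.013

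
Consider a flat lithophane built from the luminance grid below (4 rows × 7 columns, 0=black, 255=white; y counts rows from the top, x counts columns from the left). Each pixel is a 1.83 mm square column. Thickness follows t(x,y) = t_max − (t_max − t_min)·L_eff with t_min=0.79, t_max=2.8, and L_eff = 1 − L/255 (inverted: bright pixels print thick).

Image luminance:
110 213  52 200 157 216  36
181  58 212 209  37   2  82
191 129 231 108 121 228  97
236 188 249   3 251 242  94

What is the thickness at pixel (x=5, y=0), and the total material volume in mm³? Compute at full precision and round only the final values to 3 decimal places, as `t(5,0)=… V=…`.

t(5,0)=2.493 V=183.177

span = t_max - t_min = 2.8 - 0.79 = 2.010
L(5,0) = 216, L_eff = 1 - 216/255 = 0.152941 (inverted)
t(5,0) = 2.8 - 2.010·0.152941 = 2.493
Σt over all 4·7 pixels = 464931/8500 ≈ 54.6977647
V = pitch²·Σt = 1.83²·464931/8500 = 183.177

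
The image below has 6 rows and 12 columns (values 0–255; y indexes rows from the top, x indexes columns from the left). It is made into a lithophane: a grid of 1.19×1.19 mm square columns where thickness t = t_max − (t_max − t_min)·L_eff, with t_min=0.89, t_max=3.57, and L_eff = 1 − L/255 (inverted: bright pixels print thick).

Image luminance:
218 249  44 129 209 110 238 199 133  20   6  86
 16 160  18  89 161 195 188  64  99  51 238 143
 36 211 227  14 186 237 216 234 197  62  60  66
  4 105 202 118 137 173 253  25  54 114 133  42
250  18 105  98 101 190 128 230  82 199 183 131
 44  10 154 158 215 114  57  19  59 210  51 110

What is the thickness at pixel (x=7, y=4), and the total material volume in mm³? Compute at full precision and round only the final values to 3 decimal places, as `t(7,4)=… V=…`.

t(7,4)=3.307 V=225.955

span = t_max - t_min = 3.57 - 0.89 = 2.680
L(7,4) = 230, L_eff = 1 - 230/255 = 0.098039 (inverted)
t(7,4) = 3.57 - 2.680·0.098039 = 3.307
Σt over all 6·12 pixels = 203441/1275 ≈ 159.5615686
V = pitch²·Σt = 1.19²·203441/1275 = 225.955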